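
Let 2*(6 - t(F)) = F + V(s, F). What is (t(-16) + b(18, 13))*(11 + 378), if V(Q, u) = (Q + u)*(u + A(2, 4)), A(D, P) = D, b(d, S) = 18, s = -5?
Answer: -44735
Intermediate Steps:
V(Q, u) = (2 + u)*(Q + u) (V(Q, u) = (Q + u)*(u + 2) = (Q + u)*(2 + u) = (2 + u)*(Q + u))
t(F) = 11 + F - F**2/2 (t(F) = 6 - (F + (F**2 + 2*(-5) + 2*F - 5*F))/2 = 6 - (F + (F**2 - 10 + 2*F - 5*F))/2 = 6 - (F + (-10 + F**2 - 3*F))/2 = 6 - (-10 + F**2 - 2*F)/2 = 6 + (5 + F - F**2/2) = 11 + F - F**2/2)
(t(-16) + b(18, 13))*(11 + 378) = ((11 - 16 - 1/2*(-16)**2) + 18)*(11 + 378) = ((11 - 16 - 1/2*256) + 18)*389 = ((11 - 16 - 128) + 18)*389 = (-133 + 18)*389 = -115*389 = -44735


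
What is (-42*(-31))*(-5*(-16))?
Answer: 104160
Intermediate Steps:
(-42*(-31))*(-5*(-16)) = 1302*80 = 104160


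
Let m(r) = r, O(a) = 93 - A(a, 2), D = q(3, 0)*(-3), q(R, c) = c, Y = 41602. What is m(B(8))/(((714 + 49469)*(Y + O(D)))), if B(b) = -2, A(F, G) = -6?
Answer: -2/2092681283 ≈ -9.5571e-10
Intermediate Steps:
D = 0 (D = 0*(-3) = 0)
O(a) = 99 (O(a) = 93 - 1*(-6) = 93 + 6 = 99)
m(B(8))/(((714 + 49469)*(Y + O(D)))) = -2*1/((714 + 49469)*(41602 + 99)) = -2/(50183*41701) = -2/2092681283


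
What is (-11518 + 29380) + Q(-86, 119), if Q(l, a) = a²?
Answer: 32023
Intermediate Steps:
(-11518 + 29380) + Q(-86, 119) = (-11518 + 29380) + 119² = 17862 + 14161 = 32023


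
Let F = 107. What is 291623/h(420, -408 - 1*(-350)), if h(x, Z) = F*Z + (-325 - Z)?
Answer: -291623/6473 ≈ -45.052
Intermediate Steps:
h(x, Z) = -325 + 106*Z (h(x, Z) = 107*Z + (-325 - Z) = -325 + 106*Z)
291623/h(420, -408 - 1*(-350)) = 291623/(-325 + 106*(-408 - 1*(-350))) = 291623/(-325 + 106*(-408 + 350)) = 291623/(-325 + 106*(-58)) = 291623/(-325 - 6148) = 291623/(-6473) = 291623*(-1/6473) = -291623/6473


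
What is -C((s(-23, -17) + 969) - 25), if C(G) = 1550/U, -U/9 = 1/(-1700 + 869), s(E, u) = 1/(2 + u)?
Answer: -429350/3 ≈ -1.4312e+5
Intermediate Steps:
U = 3/277 (U = -9/(-1700 + 869) = -9/(-831) = -9*(-1/831) = 3/277 ≈ 0.010830)
C(G) = 429350/3 (C(G) = 1550/(3/277) = 1550*(277/3) = 429350/3)
-C((s(-23, -17) + 969) - 25) = -1*429350/3 = -429350/3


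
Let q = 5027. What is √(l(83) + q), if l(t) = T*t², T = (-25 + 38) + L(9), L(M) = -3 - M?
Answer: 6*√331 ≈ 109.16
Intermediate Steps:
T = 1 (T = (-25 + 38) + (-3 - 1*9) = 13 + (-3 - 9) = 13 - 12 = 1)
l(t) = t² (l(t) = 1*t² = t²)
√(l(83) + q) = √(83² + 5027) = √(6889 + 5027) = √11916 = 6*√331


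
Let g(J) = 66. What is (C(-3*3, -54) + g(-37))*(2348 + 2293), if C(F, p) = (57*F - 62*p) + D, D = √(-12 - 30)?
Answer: 13463541 + 4641*I*√42 ≈ 1.3464e+7 + 30077.0*I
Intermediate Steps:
D = I*√42 (D = √(-42) = I*√42 ≈ 6.4807*I)
C(F, p) = -62*p + 57*F + I*√42 (C(F, p) = (57*F - 62*p) + I*√42 = (-62*p + 57*F) + I*√42 = -62*p + 57*F + I*√42)
(C(-3*3, -54) + g(-37))*(2348 + 2293) = ((-62*(-54) + 57*(-3*3) + I*√42) + 66)*(2348 + 2293) = ((3348 + 57*(-9) + I*√42) + 66)*4641 = ((3348 - 513 + I*√42) + 66)*4641 = ((2835 + I*√42) + 66)*4641 = (2901 + I*√42)*4641 = 13463541 + 4641*I*√42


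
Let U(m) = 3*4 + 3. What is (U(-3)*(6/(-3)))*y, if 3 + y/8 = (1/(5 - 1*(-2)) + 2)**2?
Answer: -18720/49 ≈ -382.04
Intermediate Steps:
U(m) = 15 (U(m) = 12 + 3 = 15)
y = 624/49 (y = -24 + 8*(1/(5 - 1*(-2)) + 2)**2 = -24 + 8*(1/(5 + 2) + 2)**2 = -24 + 8*(1/7 + 2)**2 = -24 + 8*(15/7)**2 = -24 + 8*(225/49) = -24 + 1800/49 = 624/49 ≈ 12.735)
(U(-3)*(6/(-3)))*y = (15*(6/(-3)))*(624/49) = (15*(6*(-1/3)))*(624/49) = (15*(-2))*(624/49) = -30*624/49 = -18720/49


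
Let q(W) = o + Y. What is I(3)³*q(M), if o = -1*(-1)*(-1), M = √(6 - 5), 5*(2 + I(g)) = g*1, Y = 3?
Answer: -686/125 ≈ -5.4880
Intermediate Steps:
I(g) = -2 + g/5 (I(g) = -2 + (g*1)/5 = -2 + g/5)
M = 1 (M = √1 = 1)
o = -1 (o = 1*(-1) = -1)
q(W) = 2 (q(W) = -1 + 3 = 2)
I(3)³*q(M) = (-2 + (⅕)*3)³*2 = (-2 + ⅗)³*2 = (-7/5)³*2 = -343/125*2 = -686/125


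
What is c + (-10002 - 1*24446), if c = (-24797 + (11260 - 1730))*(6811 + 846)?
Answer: -116933867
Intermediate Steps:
c = -116899419 (c = (-24797 + 9530)*7657 = -15267*7657 = -116899419)
c + (-10002 - 1*24446) = -116899419 + (-10002 - 1*24446) = -116899419 + (-10002 - 24446) = -116899419 - 34448 = -116933867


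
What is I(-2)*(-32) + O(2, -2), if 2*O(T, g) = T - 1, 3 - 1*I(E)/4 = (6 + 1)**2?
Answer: 11777/2 ≈ 5888.5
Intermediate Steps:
I(E) = -184 (I(E) = 12 - 4*(6 + 1)**2 = 12 - 4*7**2 = 12 - 4*49 = 12 - 196 = -184)
O(T, g) = -1/2 + T/2 (O(T, g) = (T - 1)/2 = (-1 + T)/2 = -1/2 + T/2)
I(-2)*(-32) + O(2, -2) = -184*(-32) + (-1/2 + (1/2)*2) = 5888 + (-1/2 + 1) = 5888 + 1/2 = 11777/2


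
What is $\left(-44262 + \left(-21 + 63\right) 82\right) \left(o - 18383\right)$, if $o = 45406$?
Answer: $-1103024814$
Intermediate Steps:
$\left(-44262 + \left(-21 + 63\right) 82\right) \left(o - 18383\right) = \left(-44262 + \left(-21 + 63\right) 82\right) \left(45406 - 18383\right) = \left(-44262 + 42 \cdot 82\right) 27023 = \left(-44262 + 3444\right) 27023 = \left(-40818\right) 27023 = -1103024814$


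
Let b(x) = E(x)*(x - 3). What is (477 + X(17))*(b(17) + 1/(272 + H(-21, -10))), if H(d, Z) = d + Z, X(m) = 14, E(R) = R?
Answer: 28163269/241 ≈ 1.1686e+5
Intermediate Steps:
H(d, Z) = Z + d
b(x) = x*(-3 + x) (b(x) = x*(x - 3) = x*(-3 + x))
(477 + X(17))*(b(17) + 1/(272 + H(-21, -10))) = (477 + 14)*(17*(-3 + 17) + 1/(272 + (-10 - 21))) = 491*(17*14 + 1/(272 - 31)) = 491*(238 + 1/241) = 491*(57359/241) = 28163269/241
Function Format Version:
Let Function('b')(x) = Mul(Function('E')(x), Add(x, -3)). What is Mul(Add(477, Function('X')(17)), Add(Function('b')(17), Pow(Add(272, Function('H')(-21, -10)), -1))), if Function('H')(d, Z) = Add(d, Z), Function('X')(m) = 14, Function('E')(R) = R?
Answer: Rational(28163269, 241) ≈ 1.1686e+5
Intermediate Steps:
Function('H')(d, Z) = Add(Z, d)
Function('b')(x) = Mul(x, Add(-3, x)) (Function('b')(x) = Mul(x, Add(x, -3)) = Mul(x, Add(-3, x)))
Mul(Add(477, Function('X')(17)), Add(Function('b')(17), Pow(Add(272, Function('H')(-21, -10)), -1))) = Mul(Add(477, 14), Add(Mul(17, Add(-3, 17)), Pow(Add(272, Add(-10, -21)), -1))) = Mul(491, Add(Mul(17, 14), Pow(Add(272, -31), -1))) = Mul(491, Add(238, Pow(241, -1))) = Mul(491, Add(238, Rational(1, 241))) = Mul(491, Rational(57359, 241)) = Rational(28163269, 241)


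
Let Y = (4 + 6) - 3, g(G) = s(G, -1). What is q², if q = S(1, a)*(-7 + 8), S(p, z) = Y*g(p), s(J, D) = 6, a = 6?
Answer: 1764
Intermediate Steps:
g(G) = 6
Y = 7 (Y = 10 - 3 = 7)
S(p, z) = 42 (S(p, z) = 7*6 = 42)
q = 42 (q = 42*(-7 + 8) = 42*1 = 42)
q² = 42² = 1764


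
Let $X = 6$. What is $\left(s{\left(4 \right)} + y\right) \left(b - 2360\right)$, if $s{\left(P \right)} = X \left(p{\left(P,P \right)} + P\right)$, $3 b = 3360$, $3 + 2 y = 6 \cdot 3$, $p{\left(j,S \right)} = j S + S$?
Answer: $-187860$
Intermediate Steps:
$p{\left(j,S \right)} = S + S j$ ($p{\left(j,S \right)} = S j + S = S + S j$)
$y = \frac{15}{2}$ ($y = - \frac{3}{2} + \frac{6 \cdot 3}{2} = - \frac{3}{2} + \frac{1}{2} \cdot 18 = - \frac{3}{2} + 9 = \frac{15}{2} \approx 7.5$)
$b = 1120$ ($b = \frac{1}{3} \cdot 3360 = 1120$)
$s{\left(P \right)} = 6 P + 6 P \left(1 + P\right)$ ($s{\left(P \right)} = 6 \left(P \left(1 + P\right) + P\right) = 6 \left(P + P \left(1 + P\right)\right) = 6 P + 6 P \left(1 + P\right)$)
$\left(s{\left(4 \right)} + y\right) \left(b - 2360\right) = \left(6 \cdot 4 \left(2 + 4\right) + \frac{15}{2}\right) \left(1120 - 2360\right) = \left(6 \cdot 4 \cdot 6 + \frac{15}{2}\right) \left(-1240\right) = \left(144 + \frac{15}{2}\right) \left(-1240\right) = \frac{303}{2} \left(-1240\right) = -187860$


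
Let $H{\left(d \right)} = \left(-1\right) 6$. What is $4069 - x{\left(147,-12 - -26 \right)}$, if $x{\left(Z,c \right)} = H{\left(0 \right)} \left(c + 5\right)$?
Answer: $4183$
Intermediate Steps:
$H{\left(d \right)} = -6$
$x{\left(Z,c \right)} = -30 - 6 c$ ($x{\left(Z,c \right)} = - 6 \left(c + 5\right) = - 6 \left(5 + c\right) = -30 - 6 c$)
$4069 - x{\left(147,-12 - -26 \right)} = 4069 - \left(-30 - 6 \left(-12 - -26\right)\right) = 4069 - \left(-30 - 6 \left(-12 + 26\right)\right) = 4069 - \left(-30 - 84\right) = 4069 - -114 = 4069 + 114 = 4183$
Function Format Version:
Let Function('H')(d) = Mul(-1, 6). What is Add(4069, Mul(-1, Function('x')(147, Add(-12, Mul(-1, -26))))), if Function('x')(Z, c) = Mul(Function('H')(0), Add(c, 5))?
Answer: 4183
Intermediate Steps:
Function('H')(d) = -6
Function('x')(Z, c) = Add(-30, Mul(-6, c)) (Function('x')(Z, c) = Mul(-6, Add(c, 5)) = Mul(-6, Add(5, c)) = Add(-30, Mul(-6, c)))
Add(4069, Mul(-1, Function('x')(147, Add(-12, Mul(-1, -26))))) = Add(4069, Mul(-1, Add(-30, Mul(-6, Add(-12, Mul(-1, -26)))))) = Add(4069, Mul(-1, Add(-30, Mul(-6, Add(-12, 26))))) = Add(4069, Mul(-1, Add(-30, Mul(-6, 14)))) = Add(4069, Mul(-1, Add(-30, -84))) = Add(4069, Mul(-1, -114)) = Add(4069, 114) = 4183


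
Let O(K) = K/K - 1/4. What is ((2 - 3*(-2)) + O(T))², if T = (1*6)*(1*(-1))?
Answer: 1225/16 ≈ 76.563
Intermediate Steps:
T = -6 (T = 6*(-1) = -6)
O(K) = ¾ (O(K) = 1 - 1*¼ = 1 - ¼ = ¾)
((2 - 3*(-2)) + O(T))² = ((2 - 3*(-2)) + ¾)² = ((2 + 6) + ¾)² = (8 + ¾)² = (35/4)² = 1225/16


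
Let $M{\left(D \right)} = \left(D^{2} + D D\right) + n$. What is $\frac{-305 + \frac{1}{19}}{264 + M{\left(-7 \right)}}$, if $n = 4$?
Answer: $- \frac{2897}{3477} \approx -0.83319$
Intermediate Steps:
$M{\left(D \right)} = 4 + 2 D^{2}$ ($M{\left(D \right)} = \left(D^{2} + D D\right) + 4 = \left(D^{2} + D^{2}\right) + 4 = 2 D^{2} + 4 = 4 + 2 D^{2}$)
$\frac{-305 + \frac{1}{19}}{264 + M{\left(-7 \right)}} = \frac{-305 + \frac{1}{19}}{264 + \left(4 + 2 \left(-7\right)^{2}\right)} = \frac{-305 + \frac{1}{19}}{264 + \left(4 + 2 \cdot 49\right)} = - \frac{5794}{19 \left(264 + \left(4 + 98\right)\right)} = - \frac{5794}{19 \left(264 + 102\right)} = - \frac{5794}{19 \cdot 366} = \left(- \frac{5794}{19}\right) \frac{1}{366} = - \frac{2897}{3477}$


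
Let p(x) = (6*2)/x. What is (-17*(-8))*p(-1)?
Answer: -1632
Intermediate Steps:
p(x) = 12/x
(-17*(-8))*p(-1) = (-17*(-8))*(12/(-1)) = 136*(12*(-1)) = 136*(-12) = -1632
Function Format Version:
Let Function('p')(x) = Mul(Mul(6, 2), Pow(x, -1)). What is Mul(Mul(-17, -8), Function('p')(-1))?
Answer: -1632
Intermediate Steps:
Function('p')(x) = Mul(12, Pow(x, -1))
Mul(Mul(-17, -8), Function('p')(-1)) = Mul(Mul(-17, -8), Mul(12, Pow(-1, -1))) = Mul(136, Mul(12, -1)) = Mul(136, -12) = -1632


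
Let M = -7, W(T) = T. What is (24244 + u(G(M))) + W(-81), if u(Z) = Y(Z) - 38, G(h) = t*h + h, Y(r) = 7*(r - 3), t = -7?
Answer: 24398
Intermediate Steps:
Y(r) = -21 + 7*r (Y(r) = 7*(-3 + r) = -21 + 7*r)
G(h) = -6*h (G(h) = -7*h + h = -6*h)
u(Z) = -59 + 7*Z (u(Z) = (-21 + 7*Z) - 38 = -59 + 7*Z)
(24244 + u(G(M))) + W(-81) = (24244 + (-59 + 7*(-6*(-7)))) - 81 = (24244 + (-59 + 7*42)) - 81 = (24244 + (-59 + 294)) - 81 = (24244 + 235) - 81 = 24479 - 81 = 24398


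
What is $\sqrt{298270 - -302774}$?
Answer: $2 \sqrt{150261} \approx 775.27$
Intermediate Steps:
$\sqrt{298270 - -302774} = \sqrt{298270 + 302774} = \sqrt{601044} = 2 \sqrt{150261}$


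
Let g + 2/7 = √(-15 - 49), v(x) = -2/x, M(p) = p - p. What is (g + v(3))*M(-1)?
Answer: 0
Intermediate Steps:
M(p) = 0
g = -2/7 + 8*I (g = -2/7 + √(-15 - 49) = -2/7 + √(-64) = -2/7 + 8*I ≈ -0.28571 + 8.0*I)
(g + v(3))*M(-1) = ((-2/7 + 8*I) - 2/3)*0 = ((-2/7 + 8*I) - 2*⅓)*0 = ((-2/7 + 8*I) - ⅔)*0 = (-20/21 + 8*I)*0 = 0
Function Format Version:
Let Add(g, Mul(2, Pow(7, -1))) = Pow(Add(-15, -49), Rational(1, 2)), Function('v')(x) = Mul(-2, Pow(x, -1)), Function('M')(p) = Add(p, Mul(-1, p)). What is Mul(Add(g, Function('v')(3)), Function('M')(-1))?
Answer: 0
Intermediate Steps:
Function('M')(p) = 0
g = Add(Rational(-2, 7), Mul(8, I)) (g = Add(Rational(-2, 7), Pow(Add(-15, -49), Rational(1, 2))) = Add(Rational(-2, 7), Pow(-64, Rational(1, 2))) = Add(Rational(-2, 7), Mul(8, I)) ≈ Add(-0.28571, Mul(8.0000, I)))
Mul(Add(g, Function('v')(3)), Function('M')(-1)) = Mul(Add(Add(Rational(-2, 7), Mul(8, I)), Mul(-2, Pow(3, -1))), 0) = Mul(Add(Add(Rational(-2, 7), Mul(8, I)), Mul(-2, Rational(1, 3))), 0) = Mul(Add(Add(Rational(-2, 7), Mul(8, I)), Rational(-2, 3)), 0) = Mul(Add(Rational(-20, 21), Mul(8, I)), 0) = 0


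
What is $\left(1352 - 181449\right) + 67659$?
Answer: $-112438$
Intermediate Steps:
$\left(1352 - 181449\right) + 67659 = -180097 + 67659 = -112438$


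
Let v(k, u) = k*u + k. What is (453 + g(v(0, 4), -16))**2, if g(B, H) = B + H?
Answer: 190969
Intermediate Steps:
v(k, u) = k + k*u
(453 + g(v(0, 4), -16))**2 = (453 + (0*(1 + 4) - 16))**2 = (453 + (0*5 - 16))**2 = (453 + (0 - 16))**2 = (453 - 16)**2 = 437**2 = 190969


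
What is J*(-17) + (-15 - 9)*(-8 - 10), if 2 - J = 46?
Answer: 1180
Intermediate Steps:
J = -44 (J = 2 - 1*46 = 2 - 46 = -44)
J*(-17) + (-15 - 9)*(-8 - 10) = -44*(-17) + (-15 - 9)*(-8 - 10) = 748 - 24*(-18) = 748 + 432 = 1180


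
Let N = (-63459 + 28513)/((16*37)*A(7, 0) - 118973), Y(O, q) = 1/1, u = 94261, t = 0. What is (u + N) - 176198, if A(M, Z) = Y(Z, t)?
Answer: -9699749051/118381 ≈ -81937.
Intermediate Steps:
Y(O, q) = 1
A(M, Z) = 1
N = 34946/118381 (N = (-63459 + 28513)/((16*37)*1 - 118973) = -34946/(592*1 - 118973) = -34946/(592 - 118973) = -34946/(-118381) = -34946*(-1/118381) = 34946/118381 ≈ 0.29520)
(u + N) - 176198 = (94261 + 34946/118381) - 176198 = 11158746387/118381 - 176198 = -9699749051/118381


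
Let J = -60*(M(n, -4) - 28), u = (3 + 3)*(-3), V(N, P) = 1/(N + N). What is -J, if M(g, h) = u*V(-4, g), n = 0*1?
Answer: -1545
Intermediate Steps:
V(N, P) = 1/(2*N)
n = 0
u = -18 (u = 6*(-3) = -18)
M(g, h) = 9/4 (M(g, h) = -9/(-4) = -9*(-1)/4 = -18*(-1/8) = 9/4)
J = 1545 (J = -60*(9/4 - 28) = -60*(-103/4) = 1545)
-J = -1*1545 = -1545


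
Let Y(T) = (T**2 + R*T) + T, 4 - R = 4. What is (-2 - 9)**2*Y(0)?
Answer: 0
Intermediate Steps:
R = 0 (R = 4 - 1*4 = 4 - 4 = 0)
Y(T) = T + T**2 (Y(T) = (T**2 + 0*T) + T = (T**2 + 0) + T = T**2 + T = T + T**2)
(-2 - 9)**2*Y(0) = (-2 - 9)**2*(0*(1 + 0)) = (-11)**2*(0*1) = 121*0 = 0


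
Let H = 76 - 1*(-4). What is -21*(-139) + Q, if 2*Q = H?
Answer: 2959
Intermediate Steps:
H = 80 (H = 76 + 4 = 80)
Q = 40 (Q = (1/2)*80 = 40)
-21*(-139) + Q = -21*(-139) + 40 = 2919 + 40 = 2959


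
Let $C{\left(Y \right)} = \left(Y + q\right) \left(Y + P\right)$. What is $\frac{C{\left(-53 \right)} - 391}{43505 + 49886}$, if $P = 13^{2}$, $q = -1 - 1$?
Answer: $- \frac{111}{1531} \approx -0.072502$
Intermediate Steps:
$q = -2$ ($q = -1 - 1 = -2$)
$P = 169$
$C{\left(Y \right)} = \left(-2 + Y\right) \left(169 + Y\right)$ ($C{\left(Y \right)} = \left(Y - 2\right) \left(Y + 169\right) = \left(-2 + Y\right) \left(169 + Y\right)$)
$\frac{C{\left(-53 \right)} - 391}{43505 + 49886} = \frac{\left(-338 + \left(-53\right)^{2} + 167 \left(-53\right)\right) - 391}{43505 + 49886} = \frac{\left(-338 + 2809 - 8851\right) - 391}{93391} = \left(-6380 - 391\right) \frac{1}{93391} = \left(-6771\right) \frac{1}{93391} = - \frac{111}{1531}$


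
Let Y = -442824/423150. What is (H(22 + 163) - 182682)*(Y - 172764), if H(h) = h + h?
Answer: 170871990773696/5425 ≈ 3.1497e+10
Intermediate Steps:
Y = -73804/70525 (Y = -442824*1/423150 = -73804/70525 ≈ -1.0465)
H(h) = 2*h
(H(22 + 163) - 182682)*(Y - 172764) = (2*(22 + 163) - 182682)*(-73804/70525 - 172764) = (2*185 - 182682)*(-12184254904/70525) = (370 - 182682)*(-12184254904/70525) = -182312*(-12184254904/70525) = 170871990773696/5425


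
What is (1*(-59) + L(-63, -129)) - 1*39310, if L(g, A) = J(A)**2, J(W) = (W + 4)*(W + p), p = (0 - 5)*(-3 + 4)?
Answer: 280523131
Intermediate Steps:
p = -5 (p = -5*1 = -5)
J(W) = (-5 + W)*(4 + W) (J(W) = (W + 4)*(W - 5) = (4 + W)*(-5 + W) = (-5 + W)*(4 + W))
L(g, A) = (-20 + A**2 - A)**2
(1*(-59) + L(-63, -129)) - 1*39310 = (1*(-59) + (-20 + (-129)**2 - 1*(-129))**2) - 1*39310 = (-59 + (-20 + 16641 + 129)**2) - 39310 = (-59 + 16750**2) - 39310 = (-59 + 280562500) - 39310 = 280562441 - 39310 = 280523131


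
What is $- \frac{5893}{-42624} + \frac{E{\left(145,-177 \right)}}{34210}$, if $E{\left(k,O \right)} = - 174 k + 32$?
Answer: $- \frac{436220011}{729083520} \approx -0.59831$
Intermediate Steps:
$E{\left(k,O \right)} = 32 - 174 k$
$- \frac{5893}{-42624} + \frac{E{\left(145,-177 \right)}}{34210} = - \frac{5893}{-42624} + \frac{32 - 25230}{34210} = \left(-5893\right) \left(- \frac{1}{42624}\right) + \left(32 - 25230\right) \frac{1}{34210} = \frac{5893}{42624} - \frac{12599}{17105} = - \frac{436220011}{729083520}$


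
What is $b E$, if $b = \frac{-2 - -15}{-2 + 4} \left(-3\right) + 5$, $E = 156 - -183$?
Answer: $- \frac{9831}{2} \approx -4915.5$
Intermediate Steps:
$E = 339$ ($E = 156 + 183 = 339$)
$b = - \frac{29}{2}$ ($b = \frac{-2 + 15}{2} \left(-3\right) + 5 = 13 \cdot \frac{1}{2} \left(-3\right) + 5 = \frac{13}{2} \left(-3\right) + 5 = - \frac{39}{2} + 5 = - \frac{29}{2} \approx -14.5$)
$b E = \left(- \frac{29}{2}\right) 339 = - \frac{9831}{2}$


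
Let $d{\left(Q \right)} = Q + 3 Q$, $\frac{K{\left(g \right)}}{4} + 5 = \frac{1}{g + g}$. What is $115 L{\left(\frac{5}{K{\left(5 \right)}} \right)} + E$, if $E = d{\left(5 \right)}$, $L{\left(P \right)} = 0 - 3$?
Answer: $-325$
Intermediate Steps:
$K{\left(g \right)} = -20 + \frac{2}{g}$ ($K{\left(g \right)} = -20 + \frac{4}{g + g} = -20 + \frac{4}{2 g} = -20 + 4 \frac{1}{2 g} = -20 + \frac{2}{g}$)
$d{\left(Q \right)} = 4 Q$
$L{\left(P \right)} = -3$ ($L{\left(P \right)} = 0 - 3 = -3$)
$E = 20$ ($E = 4 \cdot 5 = 20$)
$115 L{\left(\frac{5}{K{\left(5 \right)}} \right)} + E = 115 \left(-3\right) + 20 = -345 + 20 = -325$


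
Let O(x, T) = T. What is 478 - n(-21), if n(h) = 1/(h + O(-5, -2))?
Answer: 10995/23 ≈ 478.04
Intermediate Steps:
n(h) = 1/(-2 + h) (n(h) = 1/(h - 2) = 1/(-2 + h))
478 - n(-21) = 478 - 1/(-2 - 21) = 478 - 1/(-23) = 478 - 1*(-1/23) = 478 + 1/23 = 10995/23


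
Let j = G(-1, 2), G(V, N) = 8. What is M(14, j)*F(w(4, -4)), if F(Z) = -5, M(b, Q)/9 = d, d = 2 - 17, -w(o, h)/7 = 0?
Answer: 675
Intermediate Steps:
w(o, h) = 0 (w(o, h) = -7*0 = 0)
d = -15
j = 8
M(b, Q) = -135 (M(b, Q) = 9*(-15) = -135)
M(14, j)*F(w(4, -4)) = -135*(-5) = 675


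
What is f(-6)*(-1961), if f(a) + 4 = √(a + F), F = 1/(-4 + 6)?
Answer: 7844 - 1961*I*√22/2 ≈ 7844.0 - 4599.0*I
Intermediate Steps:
F = ½ (F = 1/2 = ½ ≈ 0.50000)
f(a) = -4 + √(½ + a) (f(a) = -4 + √(a + ½) = -4 + √(½ + a))
f(-6)*(-1961) = (-4 + √(2 + 4*(-6))/2)*(-1961) = (-4 + √(2 - 24)/2)*(-1961) = (-4 + √(-22)/2)*(-1961) = (-4 + (I*√22)/2)*(-1961) = (-4 + I*√22/2)*(-1961) = 7844 - 1961*I*√22/2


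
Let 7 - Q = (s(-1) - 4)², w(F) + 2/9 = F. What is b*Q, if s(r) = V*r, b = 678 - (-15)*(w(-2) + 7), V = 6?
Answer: -69719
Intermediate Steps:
w(F) = -2/9 + F
b = 2249/3 (b = 678 - (-15)*((-2/9 - 2) + 7) = 678 - (-15)*(-20/9 + 7) = 678 - (-15)*43/9 = 678 - 1*(-215/3) = 678 + 215/3 = 2249/3 ≈ 749.67)
s(r) = 6*r
Q = -93 (Q = 7 - (6*(-1) - 4)² = 7 - (-6 - 4)² = 7 - 1*(-10)² = 7 - 1*100 = 7 - 100 = -93)
b*Q = (2249/3)*(-93) = -69719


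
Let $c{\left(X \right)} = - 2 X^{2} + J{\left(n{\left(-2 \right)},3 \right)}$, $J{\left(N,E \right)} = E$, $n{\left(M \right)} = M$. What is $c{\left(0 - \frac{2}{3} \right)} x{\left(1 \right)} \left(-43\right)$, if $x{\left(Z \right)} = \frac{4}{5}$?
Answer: $- \frac{3268}{45} \approx -72.622$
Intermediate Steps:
$x{\left(Z \right)} = \frac{4}{5}$ ($x{\left(Z \right)} = 4 \cdot \frac{1}{5} = \frac{4}{5}$)
$c{\left(X \right)} = 3 - 2 X^{2}$ ($c{\left(X \right)} = - 2 X^{2} + 3 = 3 - 2 X^{2}$)
$c{\left(0 - \frac{2}{3} \right)} x{\left(1 \right)} \left(-43\right) = \left(3 - 2 \left(0 - \frac{2}{3}\right)^{2}\right) \frac{4}{5} \left(-43\right) = \left(3 - 2 \left(- \frac{2}{3}\right)^{2}\right) \frac{4}{5} \left(-43\right) = \left(3 - \frac{8}{9}\right) \frac{4}{5} \left(-43\right) = \frac{19}{9} \cdot \frac{4}{5} \left(-43\right) = \frac{76}{45} \left(-43\right) = - \frac{3268}{45}$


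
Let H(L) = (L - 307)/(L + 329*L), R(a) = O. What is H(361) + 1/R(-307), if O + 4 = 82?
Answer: 20557/1548690 ≈ 0.013274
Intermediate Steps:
O = 78 (O = -4 + 82 = 78)
R(a) = 78
H(L) = (-307 + L)/(330*L) (H(L) = (-307 + L)/((330*L)) = (-307 + L)*(1/(330*L)) = (-307 + L)/(330*L))
H(361) + 1/R(-307) = (1/330)*(-307 + 361)/361 + 1/78 = (1/330)*(1/361)*54 + 1/78 = 9/19855 + 1/78 = 20557/1548690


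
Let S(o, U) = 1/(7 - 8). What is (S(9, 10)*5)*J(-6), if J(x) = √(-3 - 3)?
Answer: -5*I*√6 ≈ -12.247*I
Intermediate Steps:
S(o, U) = -1 (S(o, U) = 1/(-1) = -1)
J(x) = I*√6 (J(x) = √(-6) = I*√6)
(S(9, 10)*5)*J(-6) = (-1*5)*(I*√6) = -5*I*√6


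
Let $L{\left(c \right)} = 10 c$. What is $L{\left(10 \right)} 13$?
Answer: $1300$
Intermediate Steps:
$L{\left(10 \right)} 13 = 10 \cdot 10 \cdot 13 = 100 \cdot 13 = 1300$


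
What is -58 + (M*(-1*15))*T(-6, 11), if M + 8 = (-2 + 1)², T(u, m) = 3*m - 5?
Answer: 2882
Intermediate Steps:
T(u, m) = -5 + 3*m
M = -7 (M = -8 + (-2 + 1)² = -8 + (-1)² = -8 + 1 = -7)
-58 + (M*(-1*15))*T(-6, 11) = -58 + (-(-7)*15)*(-5 + 3*11) = -58 + (-7*(-15))*(-5 + 33) = -58 + 105*28 = -58 + 2940 = 2882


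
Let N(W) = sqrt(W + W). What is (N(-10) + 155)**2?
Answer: 24005 + 620*I*sqrt(5) ≈ 24005.0 + 1386.4*I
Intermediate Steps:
N(W) = sqrt(2)*sqrt(W) (N(W) = sqrt(2*W) = sqrt(2)*sqrt(W))
(N(-10) + 155)**2 = (sqrt(2)*sqrt(-10) + 155)**2 = (sqrt(2)*(I*sqrt(10)) + 155)**2 = (2*I*sqrt(5) + 155)**2 = (155 + 2*I*sqrt(5))**2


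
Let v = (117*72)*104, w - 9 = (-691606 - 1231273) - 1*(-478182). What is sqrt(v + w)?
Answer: 4*I*sqrt(35537) ≈ 754.05*I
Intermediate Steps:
w = -1444688 (w = 9 + ((-691606 - 1231273) - 1*(-478182)) = 9 + (-1922879 + 478182) = 9 - 1444697 = -1444688)
v = 876096 (v = 8424*104 = 876096)
sqrt(v + w) = sqrt(876096 - 1444688) = sqrt(-568592) = 4*I*sqrt(35537)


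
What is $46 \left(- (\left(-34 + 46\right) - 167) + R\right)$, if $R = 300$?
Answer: $20930$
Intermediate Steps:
$46 \left(- (\left(-34 + 46\right) - 167) + R\right) = 46 \left(- (\left(-34 + 46\right) - 167) + 300\right) = 46 \left(- (12 - 167) + 300\right) = 46 \left(\left(-1\right) \left(-155\right) + 300\right) = 46 \left(155 + 300\right) = 46 \cdot 455 = 20930$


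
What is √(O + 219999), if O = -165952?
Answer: 7*√1103 ≈ 232.48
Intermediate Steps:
√(O + 219999) = √(-165952 + 219999) = √54047 = 7*√1103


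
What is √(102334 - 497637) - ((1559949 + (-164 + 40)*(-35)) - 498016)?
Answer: -1066273 + I*√395303 ≈ -1.0663e+6 + 628.73*I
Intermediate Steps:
√(102334 - 497637) - ((1559949 + (-164 + 40)*(-35)) - 498016) = √(-395303) - ((1559949 - 124*(-35)) - 498016) = I*√395303 - ((1559949 + 4340) - 498016) = I*√395303 - (1564289 - 498016) = I*√395303 - 1*1066273 = I*√395303 - 1066273 = -1066273 + I*√395303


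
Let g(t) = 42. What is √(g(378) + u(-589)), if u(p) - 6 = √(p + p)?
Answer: √(48 + I*√1178) ≈ 7.3147 + 2.3461*I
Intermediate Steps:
u(p) = 6 + √2*√p (u(p) = 6 + √(p + p) = 6 + √(2*p) = 6 + √2*√p)
√(g(378) + u(-589)) = √(42 + (6 + √2*√(-589))) = √(42 + (6 + √2*(I*√589))) = √(42 + (6 + I*√1178)) = √(48 + I*√1178)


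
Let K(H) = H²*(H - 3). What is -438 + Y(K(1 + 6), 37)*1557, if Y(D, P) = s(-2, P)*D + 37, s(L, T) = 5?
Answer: 1583031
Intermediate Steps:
K(H) = H²*(-3 + H)
Y(D, P) = 37 + 5*D (Y(D, P) = 5*D + 37 = 37 + 5*D)
-438 + Y(K(1 + 6), 37)*1557 = -438 + (37 + 5*((1 + 6)²*(-3 + (1 + 6))))*1557 = -438 + (37 + 5*(7²*(-3 + 7)))*1557 = -438 + (37 + 5*(49*4))*1557 = -438 + (37 + 5*196)*1557 = -438 + (37 + 980)*1557 = -438 + 1017*1557 = -438 + 1583469 = 1583031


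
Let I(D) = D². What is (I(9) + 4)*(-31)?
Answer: -2635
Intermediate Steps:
(I(9) + 4)*(-31) = (9² + 4)*(-31) = (81 + 4)*(-31) = 85*(-31) = -2635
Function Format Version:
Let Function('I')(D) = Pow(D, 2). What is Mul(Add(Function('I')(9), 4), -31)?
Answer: -2635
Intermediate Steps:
Mul(Add(Function('I')(9), 4), -31) = Mul(Add(Pow(9, 2), 4), -31) = Mul(Add(81, 4), -31) = Mul(85, -31) = -2635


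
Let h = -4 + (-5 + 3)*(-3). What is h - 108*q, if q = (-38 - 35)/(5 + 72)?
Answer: 8038/77 ≈ 104.39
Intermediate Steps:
q = -73/77 ≈ -0.94805
h = 2 (h = -4 - 2*(-3) = -4 + 6 = 2)
h - 108*q = 2 - 108*(-73/77) = 2 + 7884/77 = 8038/77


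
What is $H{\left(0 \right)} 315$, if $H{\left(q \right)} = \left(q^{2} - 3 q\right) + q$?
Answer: $0$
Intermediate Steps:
$H{\left(q \right)} = q^{2} - 2 q$
$H{\left(0 \right)} 315 = 0 \left(-2 + 0\right) 315 = 0 \left(-2\right) 315 = 0 \cdot 315 = 0$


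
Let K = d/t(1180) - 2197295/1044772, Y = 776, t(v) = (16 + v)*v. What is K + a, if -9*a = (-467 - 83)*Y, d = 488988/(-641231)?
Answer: 5624303977513676629/118605859404435 ≈ 47420.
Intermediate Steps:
t(v) = v*(16 + v)
d = -488988/641231 (d = 488988*(-1/641231) = -488988/641231 ≈ -0.76258)
K = -27716002342819/13178428822715 (K = -488988*1/(1180*(16 + 1180))/641231 - 2197295/1044772 = -488988/(641231*(1180*1196)) - 2197295*1/1044772 = -488988/641231/1411280 - 2197295/1044772 = -488988/641231*1/1411280 - 2197295/1044772 = -122247/226239121420 - 2197295/1044772 = -27716002342819/13178428822715 ≈ -2.1031)
a = 426800/9 (a = -(-467 - 83)*776/9 = -(-550)*776/9 = -⅑*(-426800) = 426800/9 ≈ 47422.)
K + a = -27716002342819/13178428822715 + 426800/9 = 5624303977513676629/118605859404435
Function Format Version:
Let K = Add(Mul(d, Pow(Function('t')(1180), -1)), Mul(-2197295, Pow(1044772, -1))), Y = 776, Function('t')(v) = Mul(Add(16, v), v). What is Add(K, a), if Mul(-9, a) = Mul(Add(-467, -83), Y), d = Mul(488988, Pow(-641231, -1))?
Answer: Rational(5624303977513676629, 118605859404435) ≈ 47420.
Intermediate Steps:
Function('t')(v) = Mul(v, Add(16, v))
d = Rational(-488988, 641231) (d = Mul(488988, Rational(-1, 641231)) = Rational(-488988, 641231) ≈ -0.76258)
K = Rational(-27716002342819, 13178428822715) (K = Add(Mul(Rational(-488988, 641231), Pow(Mul(1180, Add(16, 1180)), -1)), Mul(-2197295, Pow(1044772, -1))) = Add(Mul(Rational(-488988, 641231), Pow(Mul(1180, 1196), -1)), Mul(-2197295, Rational(1, 1044772))) = Add(Mul(Rational(-488988, 641231), Pow(1411280, -1)), Rational(-2197295, 1044772)) = Add(Mul(Rational(-488988, 641231), Rational(1, 1411280)), Rational(-2197295, 1044772)) = Add(Rational(-122247, 226239121420), Rational(-2197295, 1044772)) = Rational(-27716002342819, 13178428822715) ≈ -2.1031)
a = Rational(426800, 9) (a = Mul(Rational(-1, 9), Mul(Add(-467, -83), 776)) = Mul(Rational(-1, 9), Mul(-550, 776)) = Mul(Rational(-1, 9), -426800) = Rational(426800, 9) ≈ 47422.)
Add(K, a) = Add(Rational(-27716002342819, 13178428822715), Rational(426800, 9)) = Rational(5624303977513676629, 118605859404435)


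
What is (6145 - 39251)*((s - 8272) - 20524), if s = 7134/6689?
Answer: 6376523816860/6689 ≈ 9.5328e+8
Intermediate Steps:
s = 7134/6689 (s = 7134*(1/6689) = 7134/6689 ≈ 1.0665)
(6145 - 39251)*((s - 8272) - 20524) = (6145 - 39251)*((7134/6689 - 8272) - 20524) = -33106*(-55324274/6689 - 20524) = -33106*(-192609310/6689) = 6376523816860/6689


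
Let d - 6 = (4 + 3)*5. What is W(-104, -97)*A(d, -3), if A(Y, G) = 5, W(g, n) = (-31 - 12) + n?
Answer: -700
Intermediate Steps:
d = 41 (d = 6 + (4 + 3)*5 = 6 + 7*5 = 6 + 35 = 41)
W(g, n) = -43 + n
W(-104, -97)*A(d, -3) = (-43 - 97)*5 = -140*5 = -700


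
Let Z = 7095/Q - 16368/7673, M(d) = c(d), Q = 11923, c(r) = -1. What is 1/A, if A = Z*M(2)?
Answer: 91485179/140715729 ≈ 0.65014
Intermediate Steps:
M(d) = -1
Z = -140715729/91485179 (Z = 7095/11923 - 16368/7673 = -140715729/91485179 ≈ -1.5381)
A = 140715729/91485179 (A = -140715729/91485179*(-1) = 140715729/91485179 ≈ 1.5381)
1/A = 1/(140715729/91485179) = 91485179/140715729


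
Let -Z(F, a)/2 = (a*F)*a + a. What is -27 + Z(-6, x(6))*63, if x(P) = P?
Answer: 26433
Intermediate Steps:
Z(F, a) = -2*a - 2*F*a² (Z(F, a) = -2*((a*F)*a + a) = -2*((F*a)*a + a) = -2*(F*a² + a) = -2*(a + F*a²) = -2*a - 2*F*a²)
-27 + Z(-6, x(6))*63 = -27 - 2*6*(1 - 6*6)*63 = -27 - 2*6*(1 - 36)*63 = -27 - 2*6*(-35)*63 = -27 + 420*63 = -27 + 26460 = 26433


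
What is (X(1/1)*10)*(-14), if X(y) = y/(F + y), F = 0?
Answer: -140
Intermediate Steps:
X(y) = 1 (X(y) = y/(0 + y) = y/y = 1)
(X(1/1)*10)*(-14) = (1*10)*(-14) = 10*(-14) = -140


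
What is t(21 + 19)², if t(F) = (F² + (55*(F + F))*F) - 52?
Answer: 31523292304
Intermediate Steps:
t(F) = -52 + 111*F² (t(F) = (F² + (55*(2*F))*F) - 52 = (F² + (110*F)*F) - 52 = (F² + 110*F²) - 52 = 111*F² - 52 = -52 + 111*F²)
t(21 + 19)² = (-52 + 111*(21 + 19)²)² = (-52 + 111*40²)² = (-52 + 111*1600)² = (-52 + 177600)² = 177548² = 31523292304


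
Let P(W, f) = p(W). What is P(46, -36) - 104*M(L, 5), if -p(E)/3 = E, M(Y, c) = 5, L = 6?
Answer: -658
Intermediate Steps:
p(E) = -3*E
P(W, f) = -3*W
P(46, -36) - 104*M(L, 5) = -3*46 - 104*5 = -138 - 520 = -658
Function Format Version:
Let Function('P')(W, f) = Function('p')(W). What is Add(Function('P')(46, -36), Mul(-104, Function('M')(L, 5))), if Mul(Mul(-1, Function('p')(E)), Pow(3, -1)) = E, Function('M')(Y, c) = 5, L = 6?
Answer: -658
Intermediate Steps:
Function('p')(E) = Mul(-3, E)
Function('P')(W, f) = Mul(-3, W)
Add(Function('P')(46, -36), Mul(-104, Function('M')(L, 5))) = Add(Mul(-3, 46), Mul(-104, 5)) = Add(-138, -520) = -658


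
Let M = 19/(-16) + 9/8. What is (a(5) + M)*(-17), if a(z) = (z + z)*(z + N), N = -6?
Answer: 2737/16 ≈ 171.06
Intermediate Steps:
M = -1/16 (M = 19*(-1/16) + 9*(1/8) = -19/16 + 9/8 = -1/16 ≈ -0.062500)
a(z) = 2*z*(-6 + z) (a(z) = (z + z)*(z - 6) = (2*z)*(-6 + z) = 2*z*(-6 + z))
(a(5) + M)*(-17) = (2*5*(-6 + 5) - 1/16)*(-17) = (2*5*(-1) - 1/16)*(-17) = (-10 - 1/16)*(-17) = -161/16*(-17) = 2737/16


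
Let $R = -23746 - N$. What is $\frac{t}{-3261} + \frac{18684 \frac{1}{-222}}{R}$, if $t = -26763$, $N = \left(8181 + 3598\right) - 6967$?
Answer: $\frac{4714861942}{574287101} \approx 8.2099$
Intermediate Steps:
$N = 4812$ ($N = 11779 - 6967 = 4812$)
$R = -28558$ ($R = -23746 - 4812 = -28558$)
$\frac{t}{-3261} + \frac{18684 \frac{1}{-222}}{R} = - \frac{26763}{-3261} + \frac{18684 \frac{1}{-222}}{-28558} = \left(-26763\right) \left(- \frac{1}{3261}\right) + 18684 \left(- \frac{1}{222}\right) \left(- \frac{1}{28558}\right) = \frac{8921}{1087} - - \frac{1557}{528323} = \frac{8921}{1087} + \frac{1557}{528323} = \frac{4714861942}{574287101}$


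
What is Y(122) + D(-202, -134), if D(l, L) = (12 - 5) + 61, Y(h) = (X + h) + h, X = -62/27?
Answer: 8362/27 ≈ 309.70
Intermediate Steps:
X = -62/27 (X = -62*1/27 = -62/27 ≈ -2.2963)
Y(h) = -62/27 + 2*h (Y(h) = (-62/27 + h) + h = -62/27 + 2*h)
D(l, L) = 68 (D(l, L) = 7 + 61 = 68)
Y(122) + D(-202, -134) = (-62/27 + 2*122) + 68 = (-62/27 + 244) + 68 = 6526/27 + 68 = 8362/27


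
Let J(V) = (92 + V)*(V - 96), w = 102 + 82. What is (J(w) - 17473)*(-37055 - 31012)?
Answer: -463876605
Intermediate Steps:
w = 184
J(V) = (-96 + V)*(92 + V) (J(V) = (92 + V)*(-96 + V) = (-96 + V)*(92 + V))
(J(w) - 17473)*(-37055 - 31012) = ((-8832 + 184**2 - 4*184) - 17473)*(-37055 - 31012) = ((-8832 + 33856 - 736) - 17473)*(-68067) = (24288 - 17473)*(-68067) = 6815*(-68067) = -463876605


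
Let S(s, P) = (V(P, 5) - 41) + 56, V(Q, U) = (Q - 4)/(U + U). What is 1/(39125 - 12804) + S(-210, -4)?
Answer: 1868796/131605 ≈ 14.200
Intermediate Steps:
V(Q, U) = (-4 + Q)/(2*U) (V(Q, U) = (-4 + Q)/((2*U)) = (-4 + Q)*(1/(2*U)) = (-4 + Q)/(2*U))
S(s, P) = 73/5 + P/10 (S(s, P) = ((1/2)*(-4 + P)/5 - 41) + 56 = ((1/2)*(1/5)*(-4 + P) - 41) + 56 = ((-2/5 + P/10) - 41) + 56 = (-207/5 + P/10) + 56 = 73/5 + P/10)
1/(39125 - 12804) + S(-210, -4) = 1/(39125 - 12804) + (73/5 + (1/10)*(-4)) = 1/26321 + (73/5 - 2/5) = 1/26321 + 71/5 = 1868796/131605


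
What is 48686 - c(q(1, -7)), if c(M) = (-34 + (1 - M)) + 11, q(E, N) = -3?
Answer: 48705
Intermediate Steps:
c(M) = -22 - M (c(M) = (-33 - M) + 11 = -22 - M)
48686 - c(q(1, -7)) = 48686 - (-22 - 1*(-3)) = 48686 - (-22 + 3) = 48686 - 1*(-19) = 48686 + 19 = 48705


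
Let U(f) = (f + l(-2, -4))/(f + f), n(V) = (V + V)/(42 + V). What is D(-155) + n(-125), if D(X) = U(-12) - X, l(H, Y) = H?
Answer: 157961/996 ≈ 158.60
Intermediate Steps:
n(V) = 2*V/(42 + V) (n(V) = (2*V)/(42 + V) = 2*V/(42 + V))
U(f) = (-2 + f)/(2*f) (U(f) = (f - 2)/(f + f) = (-2 + f)/((2*f)) = (-2 + f)*(1/(2*f)) = (-2 + f)/(2*f))
D(X) = 7/12 - X (D(X) = (1/2)*(-2 - 12)/(-12) - X = (1/2)*(-1/12)*(-14) - X = 7/12 - X)
D(-155) + n(-125) = (7/12 - 1*(-155)) + 2*(-125)/(42 - 125) = (7/12 + 155) + 2*(-125)/(-83) = 1867/12 + 2*(-125)*(-1/83) = 1867/12 + 250/83 = 157961/996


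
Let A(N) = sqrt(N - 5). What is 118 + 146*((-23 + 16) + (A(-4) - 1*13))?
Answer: -2802 + 438*I ≈ -2802.0 + 438.0*I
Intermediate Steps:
A(N) = sqrt(-5 + N)
118 + 146*((-23 + 16) + (A(-4) - 1*13)) = 118 + 146*((-23 + 16) + (sqrt(-5 - 4) - 1*13)) = 118 + 146*(-7 + (sqrt(-9) - 13)) = 118 + 146*(-7 + (3*I - 13)) = 118 + 146*(-7 + (-13 + 3*I)) = 118 + 146*(-20 + 3*I) = 118 + (-2920 + 438*I) = -2802 + 438*I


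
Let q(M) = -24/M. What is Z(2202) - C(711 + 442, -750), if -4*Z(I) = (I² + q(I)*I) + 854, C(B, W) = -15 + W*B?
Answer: -695287/2 ≈ -3.4764e+5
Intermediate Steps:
C(B, W) = -15 + B*W
Z(I) = -415/2 - I²/4 (Z(I) = -((I² + (-24/I)*I) + 854)/4 = -((I² - 24) + 854)/4 = -((-24 + I²) + 854)/4 = -(830 + I²)/4 = -415/2 - I²/4)
Z(2202) - C(711 + 442, -750) = (-415/2 - ¼*2202²) - (-15 + (711 + 442)*(-750)) = (-415/2 - ¼*4848804) - (-15 + 1153*(-750)) = (-415/2 - 1212201) - (-15 - 864750) = -2424817/2 - 1*(-864765) = -2424817/2 + 864765 = -695287/2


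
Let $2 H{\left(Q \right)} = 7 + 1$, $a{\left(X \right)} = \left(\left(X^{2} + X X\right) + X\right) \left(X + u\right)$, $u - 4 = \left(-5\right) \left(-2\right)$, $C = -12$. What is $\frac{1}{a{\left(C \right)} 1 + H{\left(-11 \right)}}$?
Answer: $\frac{1}{556} \approx 0.0017986$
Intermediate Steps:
$u = 14$ ($u = 4 - -10 = 4 + 10 = 14$)
$a{\left(X \right)} = \left(14 + X\right) \left(X + 2 X^{2}\right)$ ($a{\left(X \right)} = \left(\left(X^{2} + X X\right) + X\right) \left(X + 14\right) = \left(\left(X^{2} + X^{2}\right) + X\right) \left(14 + X\right) = \left(2 X^{2} + X\right) \left(14 + X\right) = \left(X + 2 X^{2}\right) \left(14 + X\right) = \left(14 + X\right) \left(X + 2 X^{2}\right)$)
$H{\left(Q \right)} = 4$ ($H{\left(Q \right)} = \frac{7 + 1}{2} = \frac{1}{2} \cdot 8 = 4$)
$\frac{1}{a{\left(C \right)} 1 + H{\left(-11 \right)}} = \frac{1}{- 12 \left(14 + 2 \left(-12\right)^{2} + 29 \left(-12\right)\right) 1 + 4} = \frac{1}{- 12 \left(14 + 2 \cdot 144 - 348\right) 1 + 4} = \frac{1}{- 12 \left(14 + 288 - 348\right) 1 + 4} = \frac{1}{\left(-12\right) \left(-46\right) 1 + 4} = \frac{1}{552 \cdot 1 + 4} = \frac{1}{552 + 4} = \frac{1}{556}$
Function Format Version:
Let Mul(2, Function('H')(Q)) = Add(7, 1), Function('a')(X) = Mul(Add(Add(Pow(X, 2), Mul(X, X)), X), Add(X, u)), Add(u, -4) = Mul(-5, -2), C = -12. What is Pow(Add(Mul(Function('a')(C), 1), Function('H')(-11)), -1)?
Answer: Rational(1, 556) ≈ 0.0017986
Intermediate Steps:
u = 14 (u = Add(4, Mul(-5, -2)) = Add(4, 10) = 14)
Function('a')(X) = Mul(Add(14, X), Add(X, Mul(2, Pow(X, 2)))) (Function('a')(X) = Mul(Add(Add(Pow(X, 2), Mul(X, X)), X), Add(X, 14)) = Mul(Add(Add(Pow(X, 2), Pow(X, 2)), X), Add(14, X)) = Mul(Add(Mul(2, Pow(X, 2)), X), Add(14, X)) = Mul(Add(X, Mul(2, Pow(X, 2))), Add(14, X)) = Mul(Add(14, X), Add(X, Mul(2, Pow(X, 2)))))
Function('H')(Q) = 4 (Function('H')(Q) = Mul(Rational(1, 2), Add(7, 1)) = Mul(Rational(1, 2), 8) = 4)
Pow(Add(Mul(Function('a')(C), 1), Function('H')(-11)), -1) = Pow(Add(Mul(Mul(-12, Add(14, Mul(2, Pow(-12, 2)), Mul(29, -12))), 1), 4), -1) = Pow(Add(Mul(Mul(-12, Add(14, Mul(2, 144), -348)), 1), 4), -1) = Pow(Add(Mul(Mul(-12, Add(14, 288, -348)), 1), 4), -1) = Pow(Add(Mul(Mul(-12, -46), 1), 4), -1) = Pow(Add(Mul(552, 1), 4), -1) = Pow(Add(552, 4), -1) = Pow(556, -1) = Rational(1, 556)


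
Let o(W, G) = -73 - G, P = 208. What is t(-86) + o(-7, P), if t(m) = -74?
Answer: -355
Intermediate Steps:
t(-86) + o(-7, P) = -74 + (-73 - 1*208) = -74 + (-73 - 208) = -74 - 281 = -355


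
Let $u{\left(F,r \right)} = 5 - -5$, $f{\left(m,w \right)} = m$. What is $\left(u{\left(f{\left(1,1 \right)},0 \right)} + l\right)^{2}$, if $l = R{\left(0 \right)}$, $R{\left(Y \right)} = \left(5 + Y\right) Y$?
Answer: $100$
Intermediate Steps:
$u{\left(F,r \right)} = 10$ ($u{\left(F,r \right)} = 5 + 5 = 10$)
$R{\left(Y \right)} = Y \left(5 + Y\right)$
$l = 0$ ($l = 0 \left(5 + 0\right) = 0 \cdot 5 = 0$)
$\left(u{\left(f{\left(1,1 \right)},0 \right)} + l\right)^{2} = \left(10 + 0\right)^{2} = 10^{2} = 100$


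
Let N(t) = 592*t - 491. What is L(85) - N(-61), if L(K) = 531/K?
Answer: 3111786/85 ≈ 36609.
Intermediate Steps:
N(t) = -491 + 592*t
L(85) - N(-61) = 531/85 - (-491 + 592*(-61)) = 531*(1/85) - (-491 - 36112) = 531/85 - 1*(-36603) = 531/85 + 36603 = 3111786/85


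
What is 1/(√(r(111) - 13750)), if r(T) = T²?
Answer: -I*√1429/1429 ≈ -0.026454*I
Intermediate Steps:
1/(√(r(111) - 13750)) = 1/(√(111² - 13750)) = 1/(√(12321 - 13750)) = 1/(√(-1429)) = 1/(I*√1429) = -I*√1429/1429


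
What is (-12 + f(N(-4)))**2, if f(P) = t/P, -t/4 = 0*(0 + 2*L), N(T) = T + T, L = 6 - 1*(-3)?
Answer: 144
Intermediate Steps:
L = 9 (L = 6 + 3 = 9)
N(T) = 2*T
t = 0 (t = -0*(0 + 2*9) = -0*(0 + 18) = -0*18 = -4*0 = 0)
f(P) = 0 (f(P) = 0/P = 0)
(-12 + f(N(-4)))**2 = (-12 + 0)**2 = (-12)**2 = 144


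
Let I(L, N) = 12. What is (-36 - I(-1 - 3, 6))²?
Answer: 2304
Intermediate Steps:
(-36 - I(-1 - 3, 6))² = (-36 - 1*12)² = (-36 - 12)² = (-48)² = 2304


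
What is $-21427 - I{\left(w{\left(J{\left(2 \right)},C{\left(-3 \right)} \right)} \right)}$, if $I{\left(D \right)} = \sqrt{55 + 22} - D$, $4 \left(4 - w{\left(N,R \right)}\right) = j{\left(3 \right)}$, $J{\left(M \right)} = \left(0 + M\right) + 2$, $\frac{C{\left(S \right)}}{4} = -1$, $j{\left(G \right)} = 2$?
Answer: $- \frac{42847}{2} - \sqrt{77} \approx -21432.0$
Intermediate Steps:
$C{\left(S \right)} = -4$ ($C{\left(S \right)} = 4 \left(-1\right) = -4$)
$J{\left(M \right)} = 2 + M$ ($J{\left(M \right)} = M + 2 = 2 + M$)
$w{\left(N,R \right)} = \frac{7}{2}$ ($w{\left(N,R \right)} = 4 - \frac{1}{2} = \frac{7}{2}$)
$I{\left(D \right)} = \sqrt{77} - D$
$-21427 - I{\left(w{\left(J{\left(2 \right)},C{\left(-3 \right)} \right)} \right)} = -21427 - \left(\sqrt{77} - \frac{7}{2}\right) = -21427 - \left(- \frac{7}{2} + \sqrt{77}\right) = -21427 + \left(\frac{7}{2} - \sqrt{77}\right) = - \frac{42847}{2} - \sqrt{77}$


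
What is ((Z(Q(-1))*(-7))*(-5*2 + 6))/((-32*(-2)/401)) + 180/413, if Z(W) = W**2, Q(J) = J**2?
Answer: 1162171/6608 ≈ 175.87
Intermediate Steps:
((Z(Q(-1))*(-7))*(-5*2 + 6))/((-32*(-2)/401)) + 180/413 = ((((-1)**2)**2*(-7))*(-5*2 + 6))/((-32*(-2)/401)) + 180/413 = ((1**2*(-7))*(-10 + 6))/((64*(1/401))) + 180*(1/413) = ((1*(-7))*(-4))/(64/401) + 180/413 = -7*(-4)*(401/64) + 180/413 = 28*(401/64) + 180/413 = 2807/16 + 180/413 = 1162171/6608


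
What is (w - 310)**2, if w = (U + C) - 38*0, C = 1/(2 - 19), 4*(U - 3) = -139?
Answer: 540237049/4624 ≈ 1.1683e+5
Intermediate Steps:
U = -127/4 (U = 3 + (1/4)*(-139) = 3 - 139/4 = -127/4 ≈ -31.750)
C = -1/17 (C = 1/(-17) = -1/17 ≈ -0.058824)
w = -2163/68 (w = (-127/4 - 1/17) - 38*0 = -2163/68 + 0 = -2163/68 ≈ -31.809)
(w - 310)**2 = (-2163/68 - 310)**2 = (-23243/68)**2 = 540237049/4624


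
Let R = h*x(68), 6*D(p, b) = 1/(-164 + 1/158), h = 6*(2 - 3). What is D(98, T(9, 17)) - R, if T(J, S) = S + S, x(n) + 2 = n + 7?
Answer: 34046975/77733 ≈ 438.00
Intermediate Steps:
h = -6 (h = 6*(-1) = -6)
x(n) = 5 + n (x(n) = -2 + (n + 7) = -2 + (7 + n) = 5 + n)
T(J, S) = 2*S
D(p, b) = -79/77733 (D(p, b) = 1/(6*(-164 + 1/158)) = 1/(6*(-25911/158)) = (⅙)*(-158/25911) = -79/77733)
R = -438 (R = -6*(5 + 68) = -6*73 = -438)
D(98, T(9, 17)) - R = -79/77733 - 1*(-438) = -79/77733 + 438 = 34046975/77733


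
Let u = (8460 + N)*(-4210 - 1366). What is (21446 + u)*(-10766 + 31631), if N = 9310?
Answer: -2066971904010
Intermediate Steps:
u = -99085520 (u = (8460 + 9310)*(-4210 - 1366) = 17770*(-5576) = -99085520)
(21446 + u)*(-10766 + 31631) = (21446 - 99085520)*(-10766 + 31631) = -99064074*20865 = -2066971904010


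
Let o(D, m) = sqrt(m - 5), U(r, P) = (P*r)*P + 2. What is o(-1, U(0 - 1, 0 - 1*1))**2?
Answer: -4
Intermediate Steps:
U(r, P) = 2 + r*P**2 (U(r, P) = r*P**2 + 2 = 2 + r*P**2)
o(D, m) = sqrt(-5 + m)
o(-1, U(0 - 1, 0 - 1*1))**2 = (sqrt(-5 + (2 + (0 - 1)*(0 - 1*1)**2)))**2 = (sqrt(-5 + (2 - (0 - 1)**2)))**2 = (sqrt(-5 + (2 - 1*(-1)**2)))**2 = (sqrt(-5 + (2 - 1*1)))**2 = (sqrt(-5 + (2 - 1)))**2 = (sqrt(-5 + 1))**2 = (sqrt(-4))**2 = (2*I)**2 = -4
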